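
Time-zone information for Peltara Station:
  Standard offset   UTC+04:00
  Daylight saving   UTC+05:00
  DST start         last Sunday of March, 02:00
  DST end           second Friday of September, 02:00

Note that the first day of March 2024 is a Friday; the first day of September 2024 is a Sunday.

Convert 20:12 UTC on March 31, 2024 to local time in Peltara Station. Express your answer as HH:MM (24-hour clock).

01:12

1 March 2024 is a Friday, so Sundays fall on 3, 10, 17, 24, 31; the last is March 31.
1 September 2024 is a Sunday, so the first Friday is September 6 and the second is September 13.
At the standard offset (UTC+04:00), 20:12 UTC + 4h = 00:12 Peltara Station standard time (rolling into the next day, 1 April 2024).
The standard-time date in Peltara Station, April 1, 2024, falls between 31 March and 13 September, so daylight saving is in effect and Peltara Station is at UTC+05:00.
20:12 UTC + 5h = 01:12 local (rolling into the next day, 1 April 2024).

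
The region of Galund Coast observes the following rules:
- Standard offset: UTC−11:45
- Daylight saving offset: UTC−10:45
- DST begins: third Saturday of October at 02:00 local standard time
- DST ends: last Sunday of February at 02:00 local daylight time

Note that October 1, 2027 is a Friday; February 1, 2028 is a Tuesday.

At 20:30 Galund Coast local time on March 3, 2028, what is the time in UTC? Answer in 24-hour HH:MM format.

1 October 2027 is a Friday, so the first Saturday is October 2 and the third is October 16.
1 February 2028 is a Tuesday, so Sundays fall on 6, 13, 20, 27; the last is February 27.
March 3, 2028 does not fall between 16 October 2027 and 27 February 2028, so daylight saving is not in effect and Galund Coast is at UTC−11:45.
20:30 local + 11h45m = 08:15 UTC (rolling into the next day, 4 March 2028).

08:15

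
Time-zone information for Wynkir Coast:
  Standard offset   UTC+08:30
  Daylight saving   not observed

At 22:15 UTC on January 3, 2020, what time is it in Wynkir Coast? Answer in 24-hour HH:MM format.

Wynkir Coast has no daylight saving, so its offset is UTC+08:30 year-round.
22:15 UTC + 8h30m = 06:45 local (rolling into the next day, 4 January 2020).

06:45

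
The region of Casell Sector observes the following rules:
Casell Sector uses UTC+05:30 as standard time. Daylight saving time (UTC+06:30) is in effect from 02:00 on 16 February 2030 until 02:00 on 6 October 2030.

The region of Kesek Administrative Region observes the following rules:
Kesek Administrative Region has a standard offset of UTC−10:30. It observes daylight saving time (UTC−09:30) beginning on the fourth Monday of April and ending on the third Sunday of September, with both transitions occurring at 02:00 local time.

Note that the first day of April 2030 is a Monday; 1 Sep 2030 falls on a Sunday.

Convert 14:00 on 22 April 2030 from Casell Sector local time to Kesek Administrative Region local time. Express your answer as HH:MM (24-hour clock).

22 April 2030 lies within the daylight-saving period (16 February – 6 October), so Casell Sector is on daylight time, UTC+06:30.
14:00 Casell Sector − 6h30m = 07:30 UTC.
1 April 2030 is a Monday, so the first Monday is April 1 and the fourth is April 22.
1 September 2030 is a Sunday, so the first Sunday is September 1 and the third is September 15.
At the standard offset (UTC−10:30), 07:30 UTC − 10h30m = 21:00 Kesek Administrative Region standard time (rolling into the previous day, 21 April 2030).
The standard-time date in Kesek Administrative Region, 21 April 2030, is outside the daylight-saving period (22 April – 15 September), so Kesek Administrative Region is on standard time, UTC−10:30.
07:30 UTC − 10h30m = 21:00 Kesek Administrative Region (rolling into the previous day, 21 April 2030).

21:00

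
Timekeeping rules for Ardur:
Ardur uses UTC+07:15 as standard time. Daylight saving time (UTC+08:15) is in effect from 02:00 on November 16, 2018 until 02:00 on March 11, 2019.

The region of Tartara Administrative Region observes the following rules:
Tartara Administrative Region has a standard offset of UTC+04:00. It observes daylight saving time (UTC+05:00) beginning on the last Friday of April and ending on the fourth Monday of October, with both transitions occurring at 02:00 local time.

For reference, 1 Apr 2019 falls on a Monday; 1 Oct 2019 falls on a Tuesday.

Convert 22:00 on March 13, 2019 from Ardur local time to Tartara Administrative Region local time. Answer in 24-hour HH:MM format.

Daylight saving runs 16 November 2018 – 11 March 2019; March 13, 2019 is outside that window, so Ardur is on standard time at UTC+07:15.
22:00 Ardur − 7h15m = 14:45 UTC.
1 April 2019 is a Monday, so Fridays fall on 5, 12, 19, 26; the last is April 26.
1 October 2019 is a Tuesday, so the first Monday is October 7 and the fourth is October 28.
At the standard offset (UTC+04:00), 14:45 UTC + 4h = 18:45 Tartara Administrative Region standard time.
The standard-time date in Tartara Administrative Region, March 13, 2019, does not fall between 26 April and 28 October, so daylight saving is not in effect and Tartara Administrative Region is at UTC+04:00.
14:45 UTC + 4h = 18:45 Tartara Administrative Region.

18:45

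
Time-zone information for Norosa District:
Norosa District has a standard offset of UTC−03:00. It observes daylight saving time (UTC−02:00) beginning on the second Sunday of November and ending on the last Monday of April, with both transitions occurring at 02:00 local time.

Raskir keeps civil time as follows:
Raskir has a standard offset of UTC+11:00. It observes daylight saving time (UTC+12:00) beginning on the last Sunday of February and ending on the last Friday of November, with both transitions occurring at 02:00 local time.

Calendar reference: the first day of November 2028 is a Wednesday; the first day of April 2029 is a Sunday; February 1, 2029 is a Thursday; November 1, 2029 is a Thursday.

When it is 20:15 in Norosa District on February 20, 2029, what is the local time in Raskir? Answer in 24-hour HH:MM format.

09:15

1 November 2028 is a Wednesday, so the first Sunday is November 5 and the second is November 12.
1 April 2029 is a Sunday, so Mondays fall on 2, 9, 16, 23, 30; the last is April 30.
February 20, 2029 lies within the daylight-saving period (12 November 2028 – 30 April 2029), so Norosa District is on daylight time, UTC−02:00.
20:15 Norosa District + 2h = 22:15 UTC.
1 February 2029 is a Thursday, so Sundays fall on 4, 11, 18, 25; the last is February 25.
1 November 2029 is a Thursday, so Fridays fall on 2, 9, 16, 23, 30; the last is November 30.
At the standard offset (UTC+11:00), 22:15 UTC + 11h = 09:15 Raskir standard time (rolling into the next day, 21 February 2029).
Daylight saving runs 25 February – 30 November; the standard-time date in Raskir, February 21, 2029, is outside that window, so Raskir is on standard time at UTC+11:00.
22:15 UTC + 11h = 09:15 Raskir (rolling into the next day, 21 February 2029).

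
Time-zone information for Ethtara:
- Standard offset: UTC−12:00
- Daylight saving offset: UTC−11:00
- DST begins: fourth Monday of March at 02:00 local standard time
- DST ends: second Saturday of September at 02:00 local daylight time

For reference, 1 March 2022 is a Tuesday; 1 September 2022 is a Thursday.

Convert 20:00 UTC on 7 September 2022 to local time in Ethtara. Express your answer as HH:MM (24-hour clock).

1 March 2022 is a Tuesday, so the first Monday is March 7 and the fourth is March 28.
1 September 2022 is a Thursday, so the first Saturday is September 3 and the second is September 10.
At the standard offset (UTC−12:00), 20:00 UTC − 12h = 08:00 Ethtara standard time.
Daylight saving runs 28 March – 10 September; the standard-time date in Ethtara, 7 September 2022, is inside that window, so Ethtara is at UTC−11:00.
20:00 UTC − 11h = 09:00 local.

09:00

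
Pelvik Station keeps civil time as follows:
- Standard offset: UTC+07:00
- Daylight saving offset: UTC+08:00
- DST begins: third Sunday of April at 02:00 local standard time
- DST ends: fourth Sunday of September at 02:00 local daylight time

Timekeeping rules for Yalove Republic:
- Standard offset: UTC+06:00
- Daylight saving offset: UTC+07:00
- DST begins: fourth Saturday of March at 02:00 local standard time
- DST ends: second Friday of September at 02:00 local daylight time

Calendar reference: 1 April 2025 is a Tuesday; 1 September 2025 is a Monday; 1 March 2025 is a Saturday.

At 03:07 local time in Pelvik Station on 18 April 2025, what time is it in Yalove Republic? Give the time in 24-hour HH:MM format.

1 April 2025 is a Tuesday, so the first Sunday is April 6 and the third is April 20.
1 September 2025 is a Monday, so the first Sunday is September 7 and the fourth is September 28.
18 April 2025 does not fall between 20 April and 28 September, so daylight saving is not in effect and Pelvik Station is at UTC+07:00.
03:07 Pelvik Station − 7h = 20:07 UTC (rolling into the previous day, 17 April 2025).
1 March 2025 is a Saturday, so the first Saturday is March 1 and the fourth is March 22.
1 September 2025 is a Monday, so the first Friday is September 5 and the second is September 12.
At the standard offset (UTC+06:00), 20:07 UTC + 6h = 02:07 Yalove Republic standard time (rolling into the next day, 18 April 2025).
Daylight saving runs 22 March – 12 September; the standard-time date in Yalove Republic, 18 April 2025, is inside that window, so Yalove Republic is at UTC+07:00.
20:07 UTC + 7h = 03:07 Yalove Republic (rolling into the next day, 18 April 2025).

03:07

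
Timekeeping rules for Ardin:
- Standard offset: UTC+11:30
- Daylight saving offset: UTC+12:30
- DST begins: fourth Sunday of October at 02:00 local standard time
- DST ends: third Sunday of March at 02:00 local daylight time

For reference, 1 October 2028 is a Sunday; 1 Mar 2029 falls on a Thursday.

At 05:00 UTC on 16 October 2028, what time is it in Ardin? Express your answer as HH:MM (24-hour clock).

16:30

1 October 2028 is a Sunday, so the first Sunday is October 1 and the fourth is October 22.
1 March 2029 is a Thursday, so the first Sunday is March 4 and the third is March 18.
At the standard offset (UTC+11:30), 05:00 UTC + 11h30m = 16:30 Ardin standard time.
Daylight saving runs 22 October 2028 – 18 March 2029; the standard-time date in Ardin, 16 October 2028, is outside that window, so Ardin is on standard time at UTC+11:30.
05:00 UTC + 11h30m = 16:30 local.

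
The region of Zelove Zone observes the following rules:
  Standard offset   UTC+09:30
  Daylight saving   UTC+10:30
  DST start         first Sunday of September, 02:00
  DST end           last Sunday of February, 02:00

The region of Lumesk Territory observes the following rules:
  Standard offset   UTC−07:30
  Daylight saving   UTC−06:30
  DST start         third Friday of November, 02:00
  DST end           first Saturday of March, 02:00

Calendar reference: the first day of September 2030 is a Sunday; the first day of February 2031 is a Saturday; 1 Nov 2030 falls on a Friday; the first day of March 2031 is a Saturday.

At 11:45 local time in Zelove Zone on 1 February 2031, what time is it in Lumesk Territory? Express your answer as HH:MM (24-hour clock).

1 September 2030 is a Sunday, so the first Sunday is September 1.
1 February 2031 is a Saturday, so Sundays fall on 2, 9, 16, 23; the last is February 23.
Daylight saving runs 1 September 2030 – 23 February 2031; 1 February 2031 is inside that window, so Zelove Zone is at UTC+10:30.
11:45 Zelove Zone − 10h30m = 01:15 UTC.
1 November 2030 is a Friday, so the first Friday is November 1 and the third is November 15.
1 March 2031 is a Saturday, so the first Saturday is March 1.
At the standard offset (UTC−07:30), 01:15 UTC − 7h30m = 17:45 Lumesk Territory standard time (rolling into the previous day, 31 January 2031).
The standard-time date in Lumesk Territory, 31 January 2031, falls between 15 November 2030 and 1 March 2031, so daylight saving is in effect and Lumesk Territory is at UTC−06:30.
01:15 UTC − 6h30m = 18:45 Lumesk Territory (rolling into the previous day, 31 January 2031).

18:45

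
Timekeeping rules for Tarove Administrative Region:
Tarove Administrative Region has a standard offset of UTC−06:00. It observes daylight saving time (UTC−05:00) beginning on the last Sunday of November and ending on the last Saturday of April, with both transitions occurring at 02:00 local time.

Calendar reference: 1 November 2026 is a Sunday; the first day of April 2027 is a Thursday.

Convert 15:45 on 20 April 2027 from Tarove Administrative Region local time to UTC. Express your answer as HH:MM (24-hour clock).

1 November 2026 is a Sunday, so Sundays fall on 1, 8, 15, 22, 29; the last is November 29.
1 April 2027 is a Thursday, so Saturdays fall on 3, 10, 17, 24; the last is April 24.
20 April 2027 falls between 29 November 2026 and 24 April 2027, so daylight saving is in effect and Tarove Administrative Region is at UTC−05:00.
15:45 local + 5h = 20:45 UTC.

20:45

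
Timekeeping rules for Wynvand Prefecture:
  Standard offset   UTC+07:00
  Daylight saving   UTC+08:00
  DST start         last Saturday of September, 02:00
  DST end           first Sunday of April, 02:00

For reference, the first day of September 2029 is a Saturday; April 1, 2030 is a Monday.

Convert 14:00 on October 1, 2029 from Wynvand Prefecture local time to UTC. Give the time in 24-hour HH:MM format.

06:00

1 September 2029 is a Saturday, so Saturdays fall on 1, 8, 15, 22, 29; the last is September 29.
1 April 2030 is a Monday, so the first Sunday is April 7.
Daylight saving runs 29 September 2029 – 7 April 2030; October 1, 2029 is inside that window, so Wynvand Prefecture is at UTC+08:00.
14:00 local − 8h = 06:00 UTC.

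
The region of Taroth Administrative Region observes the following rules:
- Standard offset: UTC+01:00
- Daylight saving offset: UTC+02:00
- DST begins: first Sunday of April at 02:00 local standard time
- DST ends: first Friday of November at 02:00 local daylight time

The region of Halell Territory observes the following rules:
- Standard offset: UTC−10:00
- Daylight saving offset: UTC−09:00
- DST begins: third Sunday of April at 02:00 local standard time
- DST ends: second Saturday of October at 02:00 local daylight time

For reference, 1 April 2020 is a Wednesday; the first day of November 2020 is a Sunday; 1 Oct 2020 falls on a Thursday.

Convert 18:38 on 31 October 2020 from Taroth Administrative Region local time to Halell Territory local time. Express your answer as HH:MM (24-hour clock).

1 April 2020 is a Wednesday, so the first Sunday is April 5.
1 November 2020 is a Sunday, so the first Friday is November 6.
Daylight saving runs 5 April – 6 November; 31 October 2020 is inside that window, so Taroth Administrative Region is at UTC+02:00.
18:38 Taroth Administrative Region − 2h = 16:38 UTC.
1 April 2020 is a Wednesday, so the first Sunday is April 5 and the third is April 19.
1 October 2020 is a Thursday, so the first Saturday is October 3 and the second is October 10.
At the standard offset (UTC−10:00), 16:38 UTC − 10h = 06:38 Halell Territory standard time.
The standard-time date in Halell Territory, 31 October 2020, does not fall between 19 April and 10 October, so daylight saving is not in effect and Halell Territory is at UTC−10:00.
16:38 UTC − 10h = 06:38 Halell Territory.

06:38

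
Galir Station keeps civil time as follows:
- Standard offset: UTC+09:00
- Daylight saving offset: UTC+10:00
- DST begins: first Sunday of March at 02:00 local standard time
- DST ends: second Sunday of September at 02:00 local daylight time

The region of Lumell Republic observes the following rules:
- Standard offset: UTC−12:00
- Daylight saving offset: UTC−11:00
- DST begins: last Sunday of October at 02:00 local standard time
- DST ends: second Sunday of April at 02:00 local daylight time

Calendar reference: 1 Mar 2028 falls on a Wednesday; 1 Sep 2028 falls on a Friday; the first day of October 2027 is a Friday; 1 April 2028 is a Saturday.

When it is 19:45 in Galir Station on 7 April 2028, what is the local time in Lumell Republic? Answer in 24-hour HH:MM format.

1 March 2028 is a Wednesday, so the first Sunday is March 5.
1 September 2028 is a Friday, so the first Sunday is September 3 and the second is September 10.
7 April 2028 lies within the daylight-saving period (5 March – 10 September), so Galir Station is on daylight time, UTC+10:00.
19:45 Galir Station − 10h = 09:45 UTC.
1 October 2027 is a Friday, so Sundays fall on 3, 10, 17, 24, 31; the last is October 31.
1 April 2028 is a Saturday, so the first Sunday is April 2 and the second is April 9.
At the standard offset (UTC−12:00), 09:45 UTC − 12h = 21:45 Lumell Republic standard time (rolling into the previous day, 6 April 2028).
Daylight saving runs 31 October 2027 – 9 April 2028; the standard-time date in Lumell Republic, 6 April 2028, is inside that window, so Lumell Republic is at UTC−11:00.
09:45 UTC − 11h = 22:45 Lumell Republic (rolling into the previous day, 6 April 2028).

22:45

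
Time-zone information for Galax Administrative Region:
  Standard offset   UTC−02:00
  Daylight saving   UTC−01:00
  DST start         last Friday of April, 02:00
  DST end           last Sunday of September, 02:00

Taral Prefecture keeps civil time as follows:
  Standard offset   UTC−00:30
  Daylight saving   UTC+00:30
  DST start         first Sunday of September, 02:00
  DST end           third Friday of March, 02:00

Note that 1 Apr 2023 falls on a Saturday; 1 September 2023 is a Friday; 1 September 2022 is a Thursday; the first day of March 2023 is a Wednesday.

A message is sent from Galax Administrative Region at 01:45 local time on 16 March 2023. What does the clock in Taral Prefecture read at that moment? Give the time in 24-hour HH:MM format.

04:15

1 April 2023 is a Saturday, so Fridays fall on 7, 14, 21, 28; the last is April 28.
1 September 2023 is a Friday, so Sundays fall on 3, 10, 17, 24; the last is September 24.
16 March 2023 does not fall between 28 April and 24 September, so daylight saving is not in effect and Galax Administrative Region is at UTC−02:00.
01:45 Galax Administrative Region + 2h = 03:45 UTC.
1 September 2022 is a Thursday, so the first Sunday is September 4.
1 March 2023 is a Wednesday, so the first Friday is March 3 and the third is March 17.
At the standard offset (UTC−00:30), 03:45 UTC − 0h30m = 03:15 Taral Prefecture standard time.
The standard-time date in Taral Prefecture, 16 March 2023, falls between 4 September 2022 and 17 March 2023, so daylight saving is in effect and Taral Prefecture is at UTC+00:30.
03:45 UTC + 0h30m = 04:15 Taral Prefecture.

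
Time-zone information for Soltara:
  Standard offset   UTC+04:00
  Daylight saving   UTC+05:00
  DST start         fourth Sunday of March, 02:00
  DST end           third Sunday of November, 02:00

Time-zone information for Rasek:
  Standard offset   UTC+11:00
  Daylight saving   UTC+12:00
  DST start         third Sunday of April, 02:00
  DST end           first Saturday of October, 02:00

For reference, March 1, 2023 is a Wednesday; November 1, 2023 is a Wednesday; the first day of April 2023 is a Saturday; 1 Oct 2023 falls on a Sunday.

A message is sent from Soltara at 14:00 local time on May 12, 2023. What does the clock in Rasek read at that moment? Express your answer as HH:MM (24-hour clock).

1 March 2023 is a Wednesday, so the first Sunday is March 5 and the fourth is March 26.
1 November 2023 is a Wednesday, so the first Sunday is November 5 and the third is November 19.
Daylight saving runs 26 March – 19 November; May 12, 2023 is inside that window, so Soltara is at UTC+05:00.
14:00 Soltara − 5h = 09:00 UTC.
1 April 2023 is a Saturday, so the first Sunday is April 2 and the third is April 16.
1 October 2023 is a Sunday, so the first Saturday is October 7.
At the standard offset (UTC+11:00), 09:00 UTC + 11h = 20:00 Rasek standard time.
The standard-time date in Rasek, May 12, 2023, lies within the daylight-saving period (16 April – 7 October), so Rasek is on daylight time, UTC+12:00.
09:00 UTC + 12h = 21:00 Rasek.

21:00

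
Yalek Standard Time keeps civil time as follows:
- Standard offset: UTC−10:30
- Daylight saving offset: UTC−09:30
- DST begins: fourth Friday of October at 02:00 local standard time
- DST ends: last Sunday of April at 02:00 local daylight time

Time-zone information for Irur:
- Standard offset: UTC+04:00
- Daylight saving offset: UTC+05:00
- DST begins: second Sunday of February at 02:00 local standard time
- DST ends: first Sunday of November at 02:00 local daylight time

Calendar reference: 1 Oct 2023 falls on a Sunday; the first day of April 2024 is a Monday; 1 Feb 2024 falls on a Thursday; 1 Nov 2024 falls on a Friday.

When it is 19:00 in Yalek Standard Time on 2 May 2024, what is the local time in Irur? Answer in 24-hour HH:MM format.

10:30

1 October 2023 is a Sunday, so the first Friday is October 6 and the fourth is October 27.
1 April 2024 is a Monday, so Sundays fall on 7, 14, 21, 28; the last is April 28.
Daylight saving runs 27 October 2023 – 28 April 2024; 2 May 2024 is outside that window, so Yalek Standard Time is on standard time at UTC−10:30.
19:00 Yalek Standard Time + 10h30m = 05:30 UTC (rolling into the next day, 3 May 2024).
1 February 2024 is a Thursday, so the first Sunday is February 4 and the second is February 11.
1 November 2024 is a Friday, so the first Sunday is November 3.
At the standard offset (UTC+04:00), 05:30 UTC + 4h = 09:30 Irur standard time.
The standard-time date in Irur, 3 May 2024, lies within the daylight-saving period (11 February – 3 November), so Irur is on daylight time, UTC+05:00.
05:30 UTC + 5h = 10:30 Irur.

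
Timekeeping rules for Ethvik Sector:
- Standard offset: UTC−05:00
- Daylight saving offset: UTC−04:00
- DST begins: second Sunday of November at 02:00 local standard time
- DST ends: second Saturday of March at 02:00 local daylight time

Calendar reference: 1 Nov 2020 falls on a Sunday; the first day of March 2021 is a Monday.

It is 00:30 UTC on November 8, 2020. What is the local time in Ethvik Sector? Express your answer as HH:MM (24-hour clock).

1 November 2020 is a Sunday, so the first Sunday is November 1 and the second is November 8.
1 March 2021 is a Monday, so the first Saturday is March 6 and the second is March 13.
At the standard offset (UTC−05:00), 00:30 UTC − 5h = 19:30 Ethvik Sector standard time (rolling into the previous day, 7 November 2020).
The standard-time date in Ethvik Sector, November 7, 2020, is outside the daylight-saving period (8 November 2020 – 13 March 2021), so Ethvik Sector is on standard time, UTC−05:00.
00:30 UTC − 5h = 19:30 local (rolling into the previous day, 7 November 2020).

19:30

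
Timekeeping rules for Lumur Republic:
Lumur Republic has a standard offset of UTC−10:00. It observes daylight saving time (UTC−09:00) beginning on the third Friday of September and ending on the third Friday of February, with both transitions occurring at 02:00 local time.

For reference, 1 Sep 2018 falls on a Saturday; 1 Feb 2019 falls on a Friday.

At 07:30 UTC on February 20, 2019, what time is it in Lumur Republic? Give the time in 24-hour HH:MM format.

1 September 2018 is a Saturday, so the first Friday is September 7 and the third is September 21.
1 February 2019 is a Friday, so the first Friday is February 1 and the third is February 15.
At the standard offset (UTC−10:00), 07:30 UTC − 10h = 21:30 Lumur Republic standard time (rolling into the previous day, 19 February 2019).
The standard-time date in Lumur Republic, February 19, 2019, does not fall between 21 September 2018 and 15 February 2019, so daylight saving is not in effect and Lumur Republic is at UTC−10:00.
07:30 UTC − 10h = 21:30 local (rolling into the previous day, 19 February 2019).

21:30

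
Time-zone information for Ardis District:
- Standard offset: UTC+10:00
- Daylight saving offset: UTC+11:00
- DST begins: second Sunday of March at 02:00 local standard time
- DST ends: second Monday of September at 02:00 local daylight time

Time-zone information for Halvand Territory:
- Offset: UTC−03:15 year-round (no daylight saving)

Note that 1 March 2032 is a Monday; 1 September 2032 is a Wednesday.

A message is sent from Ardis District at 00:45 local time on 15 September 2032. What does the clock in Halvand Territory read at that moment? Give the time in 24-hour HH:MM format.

11:30

1 March 2032 is a Monday, so the first Sunday is March 7 and the second is March 14.
1 September 2032 is a Wednesday, so the first Monday is September 6 and the second is September 13.
Daylight saving runs 14 March – 13 September; 15 September 2032 is outside that window, so Ardis District is on standard time at UTC+10:00.
00:45 Ardis District − 10h = 14:45 UTC (rolling into the previous day, 14 September 2032).
Halvand Territory stays on UTC−03:15 all year.
14:45 UTC − 3h15m = 11:30 Halvand Territory.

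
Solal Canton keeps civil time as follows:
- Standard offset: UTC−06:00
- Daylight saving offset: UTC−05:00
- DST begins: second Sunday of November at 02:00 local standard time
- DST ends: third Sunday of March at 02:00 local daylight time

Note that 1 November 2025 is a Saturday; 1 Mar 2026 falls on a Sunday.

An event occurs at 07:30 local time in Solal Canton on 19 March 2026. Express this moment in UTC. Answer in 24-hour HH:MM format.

13:30

1 November 2025 is a Saturday, so the first Sunday is November 2 and the second is November 9.
1 March 2026 is a Sunday, so the first Sunday is March 1 and the third is March 15.
Daylight saving runs 9 November 2025 – 15 March 2026; 19 March 2026 is outside that window, so Solal Canton is on standard time at UTC−06:00.
07:30 local + 6h = 13:30 UTC.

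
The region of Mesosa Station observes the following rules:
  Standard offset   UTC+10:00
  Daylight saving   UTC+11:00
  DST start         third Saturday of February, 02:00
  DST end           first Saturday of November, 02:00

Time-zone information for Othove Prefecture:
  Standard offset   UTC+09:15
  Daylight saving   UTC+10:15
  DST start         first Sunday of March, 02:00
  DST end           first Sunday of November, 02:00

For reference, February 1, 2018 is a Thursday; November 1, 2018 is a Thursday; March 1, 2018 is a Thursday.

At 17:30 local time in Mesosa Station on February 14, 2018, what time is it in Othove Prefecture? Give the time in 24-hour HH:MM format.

16:45

1 February 2018 is a Thursday, so the first Saturday is February 3 and the third is February 17.
1 November 2018 is a Thursday, so the first Saturday is November 3.
February 14, 2018 is outside the daylight-saving period (17 February – 3 November), so Mesosa Station is on standard time, UTC+10:00.
17:30 Mesosa Station − 10h = 07:30 UTC.
1 March 2018 is a Thursday, so the first Sunday is March 4.
1 November 2018 is a Thursday, so the first Sunday is November 4.
At the standard offset (UTC+09:15), 07:30 UTC + 9h15m = 16:45 Othove Prefecture standard time.
The standard-time date in Othove Prefecture, February 14, 2018, is outside the daylight-saving period (4 March – 4 November), so Othove Prefecture is on standard time, UTC+09:15.
07:30 UTC + 9h15m = 16:45 Othove Prefecture.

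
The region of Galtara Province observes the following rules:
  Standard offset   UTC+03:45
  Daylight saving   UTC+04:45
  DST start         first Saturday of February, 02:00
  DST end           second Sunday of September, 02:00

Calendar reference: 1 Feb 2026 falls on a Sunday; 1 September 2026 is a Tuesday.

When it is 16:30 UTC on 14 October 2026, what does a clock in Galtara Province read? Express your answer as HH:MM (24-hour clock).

20:15

1 February 2026 is a Sunday, so the first Saturday is February 7.
1 September 2026 is a Tuesday, so the first Sunday is September 6 and the second is September 13.
At the standard offset (UTC+03:45), 16:30 UTC + 3h45m = 20:15 Galtara Province standard time.
Daylight saving runs 7 February – 13 September; the standard-time date in Galtara Province, 14 October 2026, is outside that window, so Galtara Province is on standard time at UTC+03:45.
16:30 UTC + 3h45m = 20:15 local.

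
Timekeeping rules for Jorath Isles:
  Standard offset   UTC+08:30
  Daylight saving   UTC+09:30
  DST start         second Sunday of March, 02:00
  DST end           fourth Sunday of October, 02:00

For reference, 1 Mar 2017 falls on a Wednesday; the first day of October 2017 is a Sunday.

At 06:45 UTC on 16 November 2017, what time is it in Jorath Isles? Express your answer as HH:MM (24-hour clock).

15:15

1 March 2017 is a Wednesday, so the first Sunday is March 5 and the second is March 12.
1 October 2017 is a Sunday, so the first Sunday is October 1 and the fourth is October 22.
At the standard offset (UTC+08:30), 06:45 UTC + 8h30m = 15:15 Jorath Isles standard time.
The standard-time date in Jorath Isles, 16 November 2017, does not fall between 12 March and 22 October, so daylight saving is not in effect and Jorath Isles is at UTC+08:30.
06:45 UTC + 8h30m = 15:15 local.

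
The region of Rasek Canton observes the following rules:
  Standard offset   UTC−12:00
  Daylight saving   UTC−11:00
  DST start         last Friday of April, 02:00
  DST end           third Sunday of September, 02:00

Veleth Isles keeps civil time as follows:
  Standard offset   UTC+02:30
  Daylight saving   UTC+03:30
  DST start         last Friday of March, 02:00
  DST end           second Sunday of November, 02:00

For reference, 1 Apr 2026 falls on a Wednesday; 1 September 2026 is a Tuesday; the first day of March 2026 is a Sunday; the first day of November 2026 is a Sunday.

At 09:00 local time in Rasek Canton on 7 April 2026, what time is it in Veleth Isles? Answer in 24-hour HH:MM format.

1 April 2026 is a Wednesday, so Fridays fall on 3, 10, 17, 24; the last is April 24.
1 September 2026 is a Tuesday, so the first Sunday is September 6 and the third is September 20.
7 April 2026 is outside the daylight-saving period (24 April – 20 September), so Rasek Canton is on standard time, UTC−12:00.
09:00 Rasek Canton + 12h = 21:00 UTC.
1 March 2026 is a Sunday, so Fridays fall on 6, 13, 20, 27; the last is March 27.
1 November 2026 is a Sunday, so the first Sunday is November 1 and the second is November 8.
At the standard offset (UTC+02:30), 21:00 UTC + 2h30m = 23:30 Veleth Isles standard time.
Daylight saving runs 27 March – 8 November; the standard-time date in Veleth Isles, 7 April 2026, is inside that window, so Veleth Isles is at UTC+03:30.
21:00 UTC + 3h30m = 00:30 Veleth Isles (rolling into the next day, 8 April 2026).

00:30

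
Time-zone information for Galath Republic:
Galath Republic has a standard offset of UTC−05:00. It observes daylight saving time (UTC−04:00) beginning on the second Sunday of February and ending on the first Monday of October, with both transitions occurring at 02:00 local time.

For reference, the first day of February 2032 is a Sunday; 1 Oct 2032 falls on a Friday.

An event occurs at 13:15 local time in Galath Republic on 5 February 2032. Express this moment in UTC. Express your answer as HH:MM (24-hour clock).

18:15

1 February 2032 is a Sunday, so the first Sunday is February 1 and the second is February 8.
1 October 2032 is a Friday, so the first Monday is October 4.
5 February 2032 is outside the daylight-saving period (8 February – 4 October), so Galath Republic is on standard time, UTC−05:00.
13:15 local + 5h = 18:15 UTC.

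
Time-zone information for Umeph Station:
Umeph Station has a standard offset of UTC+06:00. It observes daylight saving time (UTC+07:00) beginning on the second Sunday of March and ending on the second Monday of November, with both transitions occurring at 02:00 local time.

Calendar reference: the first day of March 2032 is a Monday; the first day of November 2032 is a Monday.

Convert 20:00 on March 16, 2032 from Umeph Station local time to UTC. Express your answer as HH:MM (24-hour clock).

1 March 2032 is a Monday, so the first Sunday is March 7 and the second is March 14.
1 November 2032 is a Monday, so the first Monday is November 1 and the second is November 8.
Daylight saving runs 14 March – 8 November; March 16, 2032 is inside that window, so Umeph Station is at UTC+07:00.
20:00 local − 7h = 13:00 UTC.

13:00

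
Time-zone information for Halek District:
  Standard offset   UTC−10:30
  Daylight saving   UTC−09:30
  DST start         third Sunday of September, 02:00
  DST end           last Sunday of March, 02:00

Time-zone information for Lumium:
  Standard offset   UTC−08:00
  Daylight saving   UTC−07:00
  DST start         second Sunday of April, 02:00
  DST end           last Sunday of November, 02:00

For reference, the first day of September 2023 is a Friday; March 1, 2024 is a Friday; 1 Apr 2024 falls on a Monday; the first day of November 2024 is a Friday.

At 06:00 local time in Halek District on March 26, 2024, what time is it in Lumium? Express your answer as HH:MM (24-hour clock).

07:30

1 September 2023 is a Friday, so the first Sunday is September 3 and the third is September 17.
1 March 2024 is a Friday, so Sundays fall on 3, 10, 17, 24, 31; the last is March 31.
Daylight saving runs 17 September 2023 – 31 March 2024; March 26, 2024 is inside that window, so Halek District is at UTC−09:30.
06:00 Halek District + 9h30m = 15:30 UTC.
1 April 2024 is a Monday, so the first Sunday is April 7 and the second is April 14.
1 November 2024 is a Friday, so Sundays fall on 3, 10, 17, 24; the last is November 24.
At the standard offset (UTC−08:00), 15:30 UTC − 8h = 07:30 Lumium standard time.
The standard-time date in Lumium, March 26, 2024, does not fall between 14 April and 24 November, so daylight saving is not in effect and Lumium is at UTC−08:00.
15:30 UTC − 8h = 07:30 Lumium.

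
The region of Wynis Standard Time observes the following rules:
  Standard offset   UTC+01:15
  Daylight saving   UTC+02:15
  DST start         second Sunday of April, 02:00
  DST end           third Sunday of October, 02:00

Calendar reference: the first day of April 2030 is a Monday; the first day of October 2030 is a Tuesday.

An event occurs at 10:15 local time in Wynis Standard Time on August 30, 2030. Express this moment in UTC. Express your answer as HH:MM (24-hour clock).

08:00

1 April 2030 is a Monday, so the first Sunday is April 7 and the second is April 14.
1 October 2030 is a Tuesday, so the first Sunday is October 6 and the third is October 20.
Daylight saving runs 14 April – 20 October; August 30, 2030 is inside that window, so Wynis Standard Time is at UTC+02:15.
10:15 local − 2h15m = 08:00 UTC.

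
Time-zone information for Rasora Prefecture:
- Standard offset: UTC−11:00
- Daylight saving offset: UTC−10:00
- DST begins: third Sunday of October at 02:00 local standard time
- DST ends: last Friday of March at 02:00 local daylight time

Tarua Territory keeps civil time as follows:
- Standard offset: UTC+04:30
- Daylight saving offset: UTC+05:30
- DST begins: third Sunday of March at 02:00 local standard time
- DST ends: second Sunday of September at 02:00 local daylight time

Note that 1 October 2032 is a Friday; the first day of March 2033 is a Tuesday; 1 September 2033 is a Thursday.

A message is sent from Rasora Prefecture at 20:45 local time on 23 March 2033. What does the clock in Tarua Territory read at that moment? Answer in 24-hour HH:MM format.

1 October 2032 is a Friday, so the first Sunday is October 3 and the third is October 17.
1 March 2033 is a Tuesday, so Fridays fall on 4, 11, 18, 25; the last is March 25.
23 March 2033 falls between 17 October 2032 and 25 March 2033, so daylight saving is in effect and Rasora Prefecture is at UTC−10:00.
20:45 Rasora Prefecture + 10h = 06:45 UTC (rolling into the next day, 24 March 2033).
1 March 2033 is a Tuesday, so the first Sunday is March 6 and the third is March 20.
1 September 2033 is a Thursday, so the first Sunday is September 4 and the second is September 11.
At the standard offset (UTC+04:30), 06:45 UTC + 4h30m = 11:15 Tarua Territory standard time.
Daylight saving runs 20 March – 11 September; the standard-time date in Tarua Territory, 24 March 2033, is inside that window, so Tarua Territory is at UTC+05:30.
06:45 UTC + 5h30m = 12:15 Tarua Territory.

12:15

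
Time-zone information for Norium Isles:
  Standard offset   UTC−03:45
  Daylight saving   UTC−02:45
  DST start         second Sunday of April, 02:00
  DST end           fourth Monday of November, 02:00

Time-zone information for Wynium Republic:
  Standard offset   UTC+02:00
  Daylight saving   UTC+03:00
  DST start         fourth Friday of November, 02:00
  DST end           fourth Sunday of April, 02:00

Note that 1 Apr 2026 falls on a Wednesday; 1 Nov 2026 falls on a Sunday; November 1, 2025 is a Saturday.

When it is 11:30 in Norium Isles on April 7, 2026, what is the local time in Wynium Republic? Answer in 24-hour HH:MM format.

18:15

1 April 2026 is a Wednesday, so the first Sunday is April 5 and the second is April 12.
1 November 2026 is a Sunday, so the first Monday is November 2 and the fourth is November 23.
April 7, 2026 is outside the daylight-saving period (12 April – 23 November), so Norium Isles is on standard time, UTC−03:45.
11:30 Norium Isles + 3h45m = 15:15 UTC.
1 November 2025 is a Saturday, so the first Friday is November 7 and the fourth is November 28.
1 April 2026 is a Wednesday, so the first Sunday is April 5 and the fourth is April 26.
At the standard offset (UTC+02:00), 15:15 UTC + 2h = 17:15 Wynium Republic standard time.
The standard-time date in Wynium Republic, April 7, 2026, falls between 28 November 2025 and 26 April 2026, so daylight saving is in effect and Wynium Republic is at UTC+03:00.
15:15 UTC + 3h = 18:15 Wynium Republic.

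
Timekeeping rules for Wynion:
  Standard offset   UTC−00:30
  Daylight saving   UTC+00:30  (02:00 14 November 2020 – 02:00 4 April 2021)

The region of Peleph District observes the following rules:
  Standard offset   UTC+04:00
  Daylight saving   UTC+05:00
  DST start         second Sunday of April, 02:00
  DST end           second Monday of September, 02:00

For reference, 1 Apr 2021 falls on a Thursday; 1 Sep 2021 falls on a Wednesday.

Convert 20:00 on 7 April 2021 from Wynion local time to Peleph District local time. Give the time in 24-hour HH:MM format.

7 April 2021 is outside the daylight-saving period (14 November 2020 – 4 April 2021), so Wynion is on standard time, UTC−00:30.
20:00 Wynion + 0h30m = 20:30 UTC.
1 April 2021 is a Thursday, so the first Sunday is April 4 and the second is April 11.
1 September 2021 is a Wednesday, so the first Monday is September 6 and the second is September 13.
At the standard offset (UTC+04:00), 20:30 UTC + 4h = 00:30 Peleph District standard time (rolling into the next day, 8 April 2021).
Daylight saving runs 11 April – 13 September; the standard-time date in Peleph District, 8 April 2021, is outside that window, so Peleph District is on standard time at UTC+04:00.
20:30 UTC + 4h = 00:30 Peleph District (rolling into the next day, 8 April 2021).

00:30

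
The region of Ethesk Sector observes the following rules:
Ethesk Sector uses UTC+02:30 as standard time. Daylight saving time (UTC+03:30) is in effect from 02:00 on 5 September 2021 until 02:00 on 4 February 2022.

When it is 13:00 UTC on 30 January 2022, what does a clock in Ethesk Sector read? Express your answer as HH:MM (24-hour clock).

16:30

At the standard offset (UTC+02:30), 13:00 UTC + 2h30m = 15:30 Ethesk Sector standard time.
Daylight saving runs 5 September 2021 – 4 February 2022; the standard-time date in Ethesk Sector, 30 January 2022, is inside that window, so Ethesk Sector is at UTC+03:30.
13:00 UTC + 3h30m = 16:30 local.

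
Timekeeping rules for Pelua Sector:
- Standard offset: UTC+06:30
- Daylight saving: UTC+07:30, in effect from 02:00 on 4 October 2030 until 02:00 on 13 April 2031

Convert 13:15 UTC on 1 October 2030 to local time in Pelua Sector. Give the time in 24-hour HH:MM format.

At the standard offset (UTC+06:30), 13:15 UTC + 6h30m = 19:45 Pelua Sector standard time.
The standard-time date in Pelua Sector, 1 October 2030, is outside the daylight-saving period (4 October 2030 – 13 April 2031), so Pelua Sector is on standard time, UTC+06:30.
13:15 UTC + 6h30m = 19:45 local.

19:45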